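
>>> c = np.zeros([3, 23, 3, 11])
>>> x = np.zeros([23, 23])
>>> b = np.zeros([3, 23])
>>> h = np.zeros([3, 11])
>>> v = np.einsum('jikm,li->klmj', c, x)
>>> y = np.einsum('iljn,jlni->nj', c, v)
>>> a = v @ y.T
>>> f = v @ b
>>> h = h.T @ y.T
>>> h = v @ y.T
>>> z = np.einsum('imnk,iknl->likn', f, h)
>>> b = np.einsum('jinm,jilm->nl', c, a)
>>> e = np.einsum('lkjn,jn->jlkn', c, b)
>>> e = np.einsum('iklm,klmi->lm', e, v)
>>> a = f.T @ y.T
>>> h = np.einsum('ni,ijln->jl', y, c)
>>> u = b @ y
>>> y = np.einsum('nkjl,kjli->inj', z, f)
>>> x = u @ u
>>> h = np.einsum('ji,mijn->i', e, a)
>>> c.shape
(3, 23, 3, 11)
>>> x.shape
(3, 3)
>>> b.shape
(3, 11)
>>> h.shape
(11,)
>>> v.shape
(3, 23, 11, 3)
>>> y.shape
(23, 11, 23)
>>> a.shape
(23, 11, 23, 11)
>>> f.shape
(3, 23, 11, 23)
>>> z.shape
(11, 3, 23, 11)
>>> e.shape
(23, 11)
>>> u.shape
(3, 3)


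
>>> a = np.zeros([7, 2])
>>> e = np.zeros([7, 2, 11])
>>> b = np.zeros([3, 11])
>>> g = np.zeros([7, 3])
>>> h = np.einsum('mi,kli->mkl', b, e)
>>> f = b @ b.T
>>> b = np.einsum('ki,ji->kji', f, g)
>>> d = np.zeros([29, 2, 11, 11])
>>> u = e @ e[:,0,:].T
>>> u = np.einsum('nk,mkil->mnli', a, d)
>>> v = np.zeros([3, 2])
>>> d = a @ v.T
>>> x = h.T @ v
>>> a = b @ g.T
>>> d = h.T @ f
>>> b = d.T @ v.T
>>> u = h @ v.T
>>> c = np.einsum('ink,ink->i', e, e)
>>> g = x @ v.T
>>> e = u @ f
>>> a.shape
(3, 7, 7)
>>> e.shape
(3, 7, 3)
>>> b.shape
(3, 7, 3)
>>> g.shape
(2, 7, 3)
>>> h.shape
(3, 7, 2)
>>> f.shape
(3, 3)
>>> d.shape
(2, 7, 3)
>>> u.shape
(3, 7, 3)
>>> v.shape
(3, 2)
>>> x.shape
(2, 7, 2)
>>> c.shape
(7,)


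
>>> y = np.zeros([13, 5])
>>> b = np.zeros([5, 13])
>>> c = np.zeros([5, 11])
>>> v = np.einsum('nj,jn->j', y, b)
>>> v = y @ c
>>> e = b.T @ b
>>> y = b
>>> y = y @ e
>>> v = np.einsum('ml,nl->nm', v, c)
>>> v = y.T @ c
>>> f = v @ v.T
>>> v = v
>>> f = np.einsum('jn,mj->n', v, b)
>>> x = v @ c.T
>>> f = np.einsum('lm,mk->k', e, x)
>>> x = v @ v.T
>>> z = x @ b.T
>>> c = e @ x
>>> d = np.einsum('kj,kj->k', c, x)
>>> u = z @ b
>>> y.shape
(5, 13)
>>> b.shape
(5, 13)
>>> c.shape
(13, 13)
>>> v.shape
(13, 11)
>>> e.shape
(13, 13)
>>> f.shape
(5,)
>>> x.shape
(13, 13)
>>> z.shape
(13, 5)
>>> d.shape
(13,)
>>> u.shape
(13, 13)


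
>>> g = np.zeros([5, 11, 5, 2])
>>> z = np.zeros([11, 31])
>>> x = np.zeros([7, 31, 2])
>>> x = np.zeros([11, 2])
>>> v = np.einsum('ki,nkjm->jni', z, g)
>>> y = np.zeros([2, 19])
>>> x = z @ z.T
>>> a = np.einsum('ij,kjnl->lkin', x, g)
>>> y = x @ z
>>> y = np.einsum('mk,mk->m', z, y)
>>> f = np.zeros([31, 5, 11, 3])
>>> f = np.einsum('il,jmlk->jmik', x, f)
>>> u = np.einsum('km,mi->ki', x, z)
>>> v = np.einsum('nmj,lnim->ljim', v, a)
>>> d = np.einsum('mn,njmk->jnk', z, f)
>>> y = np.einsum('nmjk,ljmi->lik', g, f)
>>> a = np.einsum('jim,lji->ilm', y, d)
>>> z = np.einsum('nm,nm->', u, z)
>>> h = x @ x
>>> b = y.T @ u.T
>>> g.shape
(5, 11, 5, 2)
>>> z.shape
()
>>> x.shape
(11, 11)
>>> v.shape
(2, 31, 11, 5)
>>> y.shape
(31, 3, 2)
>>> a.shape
(3, 5, 2)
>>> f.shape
(31, 5, 11, 3)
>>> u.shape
(11, 31)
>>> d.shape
(5, 31, 3)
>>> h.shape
(11, 11)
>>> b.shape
(2, 3, 11)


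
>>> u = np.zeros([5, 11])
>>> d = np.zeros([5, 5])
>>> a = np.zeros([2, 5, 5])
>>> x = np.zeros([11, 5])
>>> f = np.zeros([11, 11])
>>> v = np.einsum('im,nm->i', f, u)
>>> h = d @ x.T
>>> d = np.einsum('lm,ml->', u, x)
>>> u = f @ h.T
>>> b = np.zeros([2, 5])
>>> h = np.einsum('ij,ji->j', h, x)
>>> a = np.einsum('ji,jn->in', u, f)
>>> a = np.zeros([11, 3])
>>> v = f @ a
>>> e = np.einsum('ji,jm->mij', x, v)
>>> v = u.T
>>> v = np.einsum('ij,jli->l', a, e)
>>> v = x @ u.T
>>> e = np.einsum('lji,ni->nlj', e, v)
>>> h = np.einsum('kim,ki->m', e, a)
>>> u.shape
(11, 5)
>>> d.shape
()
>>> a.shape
(11, 3)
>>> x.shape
(11, 5)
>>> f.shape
(11, 11)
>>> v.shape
(11, 11)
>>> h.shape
(5,)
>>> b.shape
(2, 5)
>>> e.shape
(11, 3, 5)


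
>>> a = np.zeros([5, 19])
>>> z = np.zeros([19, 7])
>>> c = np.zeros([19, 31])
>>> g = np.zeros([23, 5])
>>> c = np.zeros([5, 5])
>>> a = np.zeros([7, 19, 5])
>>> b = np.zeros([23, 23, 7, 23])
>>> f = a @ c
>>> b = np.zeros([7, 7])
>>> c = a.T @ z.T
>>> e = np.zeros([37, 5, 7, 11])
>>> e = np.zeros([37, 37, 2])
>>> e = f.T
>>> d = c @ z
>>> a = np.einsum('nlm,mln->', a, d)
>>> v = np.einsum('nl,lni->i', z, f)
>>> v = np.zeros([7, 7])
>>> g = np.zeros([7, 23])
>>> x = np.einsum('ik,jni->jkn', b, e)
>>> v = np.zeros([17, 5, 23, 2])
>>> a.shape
()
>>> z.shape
(19, 7)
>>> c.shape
(5, 19, 19)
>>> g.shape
(7, 23)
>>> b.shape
(7, 7)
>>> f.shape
(7, 19, 5)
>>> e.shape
(5, 19, 7)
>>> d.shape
(5, 19, 7)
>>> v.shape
(17, 5, 23, 2)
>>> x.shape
(5, 7, 19)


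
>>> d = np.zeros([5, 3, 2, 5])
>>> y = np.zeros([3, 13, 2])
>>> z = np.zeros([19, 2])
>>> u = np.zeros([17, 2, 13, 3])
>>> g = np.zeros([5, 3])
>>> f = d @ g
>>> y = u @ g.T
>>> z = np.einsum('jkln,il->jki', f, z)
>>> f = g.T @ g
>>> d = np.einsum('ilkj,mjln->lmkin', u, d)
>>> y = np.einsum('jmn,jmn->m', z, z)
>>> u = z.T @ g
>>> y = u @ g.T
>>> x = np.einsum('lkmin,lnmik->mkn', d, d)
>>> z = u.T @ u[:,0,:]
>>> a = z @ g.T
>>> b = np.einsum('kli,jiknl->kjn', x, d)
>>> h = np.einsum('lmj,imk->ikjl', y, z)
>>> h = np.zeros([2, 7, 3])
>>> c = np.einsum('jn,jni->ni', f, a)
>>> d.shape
(2, 5, 13, 17, 5)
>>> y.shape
(19, 3, 5)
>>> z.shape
(3, 3, 3)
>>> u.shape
(19, 3, 3)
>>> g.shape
(5, 3)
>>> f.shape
(3, 3)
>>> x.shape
(13, 5, 5)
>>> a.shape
(3, 3, 5)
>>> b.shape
(13, 2, 17)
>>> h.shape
(2, 7, 3)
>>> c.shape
(3, 5)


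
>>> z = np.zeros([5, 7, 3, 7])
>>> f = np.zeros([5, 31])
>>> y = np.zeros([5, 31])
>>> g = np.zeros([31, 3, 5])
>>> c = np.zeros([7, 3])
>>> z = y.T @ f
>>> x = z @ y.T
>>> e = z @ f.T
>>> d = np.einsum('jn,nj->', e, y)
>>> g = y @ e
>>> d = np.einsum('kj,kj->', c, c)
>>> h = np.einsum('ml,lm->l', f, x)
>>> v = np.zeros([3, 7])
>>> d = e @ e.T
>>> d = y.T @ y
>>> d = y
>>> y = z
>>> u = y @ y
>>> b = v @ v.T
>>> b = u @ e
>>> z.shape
(31, 31)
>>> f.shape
(5, 31)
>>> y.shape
(31, 31)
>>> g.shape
(5, 5)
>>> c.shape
(7, 3)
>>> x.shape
(31, 5)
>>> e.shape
(31, 5)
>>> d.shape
(5, 31)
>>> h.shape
(31,)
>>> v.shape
(3, 7)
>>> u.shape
(31, 31)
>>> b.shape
(31, 5)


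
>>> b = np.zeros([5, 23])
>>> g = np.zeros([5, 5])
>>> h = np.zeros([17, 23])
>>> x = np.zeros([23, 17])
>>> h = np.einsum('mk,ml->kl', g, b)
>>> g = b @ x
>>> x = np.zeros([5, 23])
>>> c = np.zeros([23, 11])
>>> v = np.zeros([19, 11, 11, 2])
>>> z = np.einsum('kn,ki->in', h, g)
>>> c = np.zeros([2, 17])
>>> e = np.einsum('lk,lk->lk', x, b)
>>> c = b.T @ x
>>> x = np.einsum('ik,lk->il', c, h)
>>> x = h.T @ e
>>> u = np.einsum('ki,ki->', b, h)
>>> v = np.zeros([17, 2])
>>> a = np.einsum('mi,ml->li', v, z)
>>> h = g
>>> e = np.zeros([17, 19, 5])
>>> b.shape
(5, 23)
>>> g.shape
(5, 17)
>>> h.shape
(5, 17)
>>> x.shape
(23, 23)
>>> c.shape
(23, 23)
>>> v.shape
(17, 2)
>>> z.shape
(17, 23)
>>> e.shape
(17, 19, 5)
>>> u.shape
()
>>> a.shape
(23, 2)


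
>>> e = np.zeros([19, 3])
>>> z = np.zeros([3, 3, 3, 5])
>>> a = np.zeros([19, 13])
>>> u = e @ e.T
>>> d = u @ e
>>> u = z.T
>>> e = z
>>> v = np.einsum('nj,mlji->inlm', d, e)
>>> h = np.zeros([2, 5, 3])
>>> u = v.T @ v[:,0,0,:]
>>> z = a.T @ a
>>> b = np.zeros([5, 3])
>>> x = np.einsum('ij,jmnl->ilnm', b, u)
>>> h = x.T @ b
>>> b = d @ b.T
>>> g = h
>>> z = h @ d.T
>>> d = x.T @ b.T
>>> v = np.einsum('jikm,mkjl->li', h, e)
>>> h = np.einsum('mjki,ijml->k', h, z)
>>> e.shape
(3, 3, 3, 5)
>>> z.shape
(3, 19, 3, 19)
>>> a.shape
(19, 13)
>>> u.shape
(3, 3, 19, 3)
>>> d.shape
(3, 19, 3, 19)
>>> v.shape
(5, 19)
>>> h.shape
(3,)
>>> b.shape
(19, 5)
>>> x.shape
(5, 3, 19, 3)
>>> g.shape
(3, 19, 3, 3)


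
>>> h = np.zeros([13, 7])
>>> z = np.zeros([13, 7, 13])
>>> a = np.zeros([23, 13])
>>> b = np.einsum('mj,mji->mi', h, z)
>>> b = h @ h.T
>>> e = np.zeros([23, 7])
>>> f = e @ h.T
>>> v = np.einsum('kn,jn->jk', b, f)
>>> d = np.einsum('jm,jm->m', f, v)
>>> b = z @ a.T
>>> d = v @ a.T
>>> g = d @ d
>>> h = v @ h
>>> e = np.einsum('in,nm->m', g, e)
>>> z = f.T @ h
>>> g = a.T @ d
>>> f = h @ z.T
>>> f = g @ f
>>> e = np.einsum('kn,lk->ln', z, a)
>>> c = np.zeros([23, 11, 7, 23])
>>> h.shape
(23, 7)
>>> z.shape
(13, 7)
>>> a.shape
(23, 13)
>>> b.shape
(13, 7, 23)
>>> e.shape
(23, 7)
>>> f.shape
(13, 13)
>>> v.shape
(23, 13)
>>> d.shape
(23, 23)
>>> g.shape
(13, 23)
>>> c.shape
(23, 11, 7, 23)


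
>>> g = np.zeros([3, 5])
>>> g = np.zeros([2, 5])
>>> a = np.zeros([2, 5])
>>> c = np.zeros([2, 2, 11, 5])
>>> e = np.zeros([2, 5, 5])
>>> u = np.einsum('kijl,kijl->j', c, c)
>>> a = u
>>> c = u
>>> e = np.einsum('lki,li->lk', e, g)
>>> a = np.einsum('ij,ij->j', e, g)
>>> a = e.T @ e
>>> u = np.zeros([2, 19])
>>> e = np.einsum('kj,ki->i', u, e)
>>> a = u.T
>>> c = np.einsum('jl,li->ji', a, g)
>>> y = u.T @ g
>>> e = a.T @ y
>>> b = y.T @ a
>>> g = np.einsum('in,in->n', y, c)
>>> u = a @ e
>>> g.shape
(5,)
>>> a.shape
(19, 2)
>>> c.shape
(19, 5)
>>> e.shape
(2, 5)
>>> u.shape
(19, 5)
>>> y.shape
(19, 5)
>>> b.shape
(5, 2)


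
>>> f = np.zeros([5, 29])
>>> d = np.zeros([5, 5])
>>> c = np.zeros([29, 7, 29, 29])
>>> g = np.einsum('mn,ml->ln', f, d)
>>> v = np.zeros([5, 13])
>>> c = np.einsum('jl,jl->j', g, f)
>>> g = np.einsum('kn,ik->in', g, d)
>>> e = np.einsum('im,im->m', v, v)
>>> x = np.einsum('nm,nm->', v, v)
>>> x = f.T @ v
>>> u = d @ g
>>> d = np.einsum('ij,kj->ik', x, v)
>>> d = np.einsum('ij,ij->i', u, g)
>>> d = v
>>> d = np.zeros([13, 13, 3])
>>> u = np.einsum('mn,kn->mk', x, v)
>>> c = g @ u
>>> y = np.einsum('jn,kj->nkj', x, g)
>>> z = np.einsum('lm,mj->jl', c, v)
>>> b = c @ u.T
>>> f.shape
(5, 29)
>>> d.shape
(13, 13, 3)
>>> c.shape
(5, 5)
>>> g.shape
(5, 29)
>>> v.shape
(5, 13)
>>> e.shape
(13,)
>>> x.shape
(29, 13)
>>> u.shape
(29, 5)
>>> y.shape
(13, 5, 29)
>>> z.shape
(13, 5)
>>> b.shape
(5, 29)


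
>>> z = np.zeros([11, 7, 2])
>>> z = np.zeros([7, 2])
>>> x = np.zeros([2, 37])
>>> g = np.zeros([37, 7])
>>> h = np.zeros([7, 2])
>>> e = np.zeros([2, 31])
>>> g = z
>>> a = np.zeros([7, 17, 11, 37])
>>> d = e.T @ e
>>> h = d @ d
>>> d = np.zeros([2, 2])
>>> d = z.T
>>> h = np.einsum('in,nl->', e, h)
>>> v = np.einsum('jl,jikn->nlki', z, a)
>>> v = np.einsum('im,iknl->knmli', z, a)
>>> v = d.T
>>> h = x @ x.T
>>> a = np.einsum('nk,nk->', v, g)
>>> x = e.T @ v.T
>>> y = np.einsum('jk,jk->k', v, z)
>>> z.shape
(7, 2)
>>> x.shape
(31, 7)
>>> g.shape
(7, 2)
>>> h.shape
(2, 2)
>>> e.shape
(2, 31)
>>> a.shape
()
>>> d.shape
(2, 7)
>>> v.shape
(7, 2)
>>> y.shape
(2,)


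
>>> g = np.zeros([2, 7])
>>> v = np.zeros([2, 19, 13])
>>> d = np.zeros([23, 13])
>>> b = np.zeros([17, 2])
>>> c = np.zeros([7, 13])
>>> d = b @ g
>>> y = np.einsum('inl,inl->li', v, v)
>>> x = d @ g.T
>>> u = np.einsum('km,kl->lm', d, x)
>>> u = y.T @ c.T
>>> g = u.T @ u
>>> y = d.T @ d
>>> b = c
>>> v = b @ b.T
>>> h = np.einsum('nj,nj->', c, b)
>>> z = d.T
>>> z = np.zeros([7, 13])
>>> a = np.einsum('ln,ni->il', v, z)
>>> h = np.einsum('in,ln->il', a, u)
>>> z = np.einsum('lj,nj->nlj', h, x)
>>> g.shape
(7, 7)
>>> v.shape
(7, 7)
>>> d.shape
(17, 7)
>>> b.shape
(7, 13)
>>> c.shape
(7, 13)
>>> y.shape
(7, 7)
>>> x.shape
(17, 2)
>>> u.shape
(2, 7)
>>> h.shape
(13, 2)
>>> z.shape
(17, 13, 2)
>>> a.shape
(13, 7)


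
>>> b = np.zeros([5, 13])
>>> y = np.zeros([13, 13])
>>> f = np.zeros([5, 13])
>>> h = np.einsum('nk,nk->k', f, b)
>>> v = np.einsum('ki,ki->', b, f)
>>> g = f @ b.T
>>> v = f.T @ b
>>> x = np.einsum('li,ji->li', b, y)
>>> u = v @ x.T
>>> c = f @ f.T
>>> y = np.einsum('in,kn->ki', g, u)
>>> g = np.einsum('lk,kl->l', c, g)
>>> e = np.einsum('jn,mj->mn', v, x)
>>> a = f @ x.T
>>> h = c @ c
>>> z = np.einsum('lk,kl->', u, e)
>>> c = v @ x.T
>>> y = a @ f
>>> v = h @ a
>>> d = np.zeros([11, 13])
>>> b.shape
(5, 13)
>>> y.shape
(5, 13)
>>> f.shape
(5, 13)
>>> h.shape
(5, 5)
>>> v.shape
(5, 5)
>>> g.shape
(5,)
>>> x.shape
(5, 13)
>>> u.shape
(13, 5)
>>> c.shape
(13, 5)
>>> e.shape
(5, 13)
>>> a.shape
(5, 5)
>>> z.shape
()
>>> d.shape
(11, 13)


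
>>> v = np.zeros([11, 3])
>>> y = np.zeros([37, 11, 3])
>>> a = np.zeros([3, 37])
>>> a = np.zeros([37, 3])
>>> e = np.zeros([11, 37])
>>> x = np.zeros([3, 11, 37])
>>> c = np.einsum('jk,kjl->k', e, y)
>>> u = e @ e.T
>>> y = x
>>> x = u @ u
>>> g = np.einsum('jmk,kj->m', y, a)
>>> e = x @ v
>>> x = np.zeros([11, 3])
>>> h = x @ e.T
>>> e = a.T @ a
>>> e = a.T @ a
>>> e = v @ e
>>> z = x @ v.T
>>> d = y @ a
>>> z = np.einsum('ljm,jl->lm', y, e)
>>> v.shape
(11, 3)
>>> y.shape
(3, 11, 37)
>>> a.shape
(37, 3)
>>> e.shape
(11, 3)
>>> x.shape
(11, 3)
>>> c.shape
(37,)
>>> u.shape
(11, 11)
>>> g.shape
(11,)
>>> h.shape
(11, 11)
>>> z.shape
(3, 37)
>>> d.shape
(3, 11, 3)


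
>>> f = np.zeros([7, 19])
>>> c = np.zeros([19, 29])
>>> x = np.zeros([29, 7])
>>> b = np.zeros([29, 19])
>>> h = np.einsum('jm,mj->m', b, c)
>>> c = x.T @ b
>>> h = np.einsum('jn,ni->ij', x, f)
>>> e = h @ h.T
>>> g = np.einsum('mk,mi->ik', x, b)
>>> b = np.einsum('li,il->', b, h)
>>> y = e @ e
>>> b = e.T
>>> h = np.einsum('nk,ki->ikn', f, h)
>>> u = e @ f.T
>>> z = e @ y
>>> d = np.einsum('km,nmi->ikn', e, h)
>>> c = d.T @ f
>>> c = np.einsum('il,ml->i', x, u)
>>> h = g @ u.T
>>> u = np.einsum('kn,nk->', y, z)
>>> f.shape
(7, 19)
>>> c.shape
(29,)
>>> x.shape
(29, 7)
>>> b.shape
(19, 19)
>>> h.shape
(19, 19)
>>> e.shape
(19, 19)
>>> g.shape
(19, 7)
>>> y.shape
(19, 19)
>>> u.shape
()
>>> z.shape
(19, 19)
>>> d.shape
(7, 19, 29)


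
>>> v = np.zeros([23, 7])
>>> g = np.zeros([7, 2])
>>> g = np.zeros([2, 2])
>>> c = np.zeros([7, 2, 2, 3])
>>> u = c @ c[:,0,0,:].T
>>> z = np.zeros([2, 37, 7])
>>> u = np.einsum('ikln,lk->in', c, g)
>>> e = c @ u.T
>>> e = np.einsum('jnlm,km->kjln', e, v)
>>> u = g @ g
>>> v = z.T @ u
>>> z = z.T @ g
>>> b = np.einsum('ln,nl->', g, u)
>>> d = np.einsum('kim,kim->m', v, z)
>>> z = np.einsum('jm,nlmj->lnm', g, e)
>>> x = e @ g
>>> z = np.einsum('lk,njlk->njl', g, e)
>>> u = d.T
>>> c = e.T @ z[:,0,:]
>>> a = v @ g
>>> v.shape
(7, 37, 2)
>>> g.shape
(2, 2)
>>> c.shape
(2, 2, 7, 2)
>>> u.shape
(2,)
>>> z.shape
(23, 7, 2)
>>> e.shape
(23, 7, 2, 2)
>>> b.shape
()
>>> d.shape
(2,)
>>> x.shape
(23, 7, 2, 2)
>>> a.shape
(7, 37, 2)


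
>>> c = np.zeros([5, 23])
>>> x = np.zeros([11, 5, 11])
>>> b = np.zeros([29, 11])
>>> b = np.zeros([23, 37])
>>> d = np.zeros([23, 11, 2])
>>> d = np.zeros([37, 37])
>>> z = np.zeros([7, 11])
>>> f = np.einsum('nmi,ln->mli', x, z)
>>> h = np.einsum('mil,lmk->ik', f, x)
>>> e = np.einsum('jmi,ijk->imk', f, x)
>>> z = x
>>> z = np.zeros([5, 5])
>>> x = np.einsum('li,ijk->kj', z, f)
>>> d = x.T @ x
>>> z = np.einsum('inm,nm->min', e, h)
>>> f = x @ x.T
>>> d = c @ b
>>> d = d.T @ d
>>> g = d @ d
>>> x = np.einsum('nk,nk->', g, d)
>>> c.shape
(5, 23)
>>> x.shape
()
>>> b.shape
(23, 37)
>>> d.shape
(37, 37)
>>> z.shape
(11, 11, 7)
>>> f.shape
(11, 11)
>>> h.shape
(7, 11)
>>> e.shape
(11, 7, 11)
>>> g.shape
(37, 37)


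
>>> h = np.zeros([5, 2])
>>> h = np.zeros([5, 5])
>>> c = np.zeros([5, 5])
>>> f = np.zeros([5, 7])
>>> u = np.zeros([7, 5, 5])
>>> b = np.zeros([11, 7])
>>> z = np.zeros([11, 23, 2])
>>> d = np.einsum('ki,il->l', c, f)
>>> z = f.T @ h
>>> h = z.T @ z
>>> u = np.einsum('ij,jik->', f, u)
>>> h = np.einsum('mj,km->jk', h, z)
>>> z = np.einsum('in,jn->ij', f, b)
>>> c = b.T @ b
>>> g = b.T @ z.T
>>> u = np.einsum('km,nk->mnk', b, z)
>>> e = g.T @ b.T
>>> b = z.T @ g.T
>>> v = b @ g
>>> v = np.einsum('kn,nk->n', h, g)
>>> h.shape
(5, 7)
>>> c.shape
(7, 7)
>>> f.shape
(5, 7)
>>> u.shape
(7, 5, 11)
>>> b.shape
(11, 7)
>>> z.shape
(5, 11)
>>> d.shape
(7,)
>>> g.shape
(7, 5)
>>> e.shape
(5, 11)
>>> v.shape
(7,)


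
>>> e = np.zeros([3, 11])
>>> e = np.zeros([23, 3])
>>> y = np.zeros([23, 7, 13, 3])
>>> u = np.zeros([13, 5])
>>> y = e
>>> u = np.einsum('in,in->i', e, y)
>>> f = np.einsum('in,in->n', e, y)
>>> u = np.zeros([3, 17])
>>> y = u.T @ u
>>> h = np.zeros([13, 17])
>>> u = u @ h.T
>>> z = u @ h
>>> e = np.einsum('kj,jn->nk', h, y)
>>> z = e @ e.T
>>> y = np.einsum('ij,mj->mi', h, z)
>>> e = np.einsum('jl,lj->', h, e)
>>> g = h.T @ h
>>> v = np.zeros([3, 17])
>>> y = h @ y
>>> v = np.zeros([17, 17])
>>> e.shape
()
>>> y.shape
(13, 13)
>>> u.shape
(3, 13)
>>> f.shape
(3,)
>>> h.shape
(13, 17)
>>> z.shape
(17, 17)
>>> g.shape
(17, 17)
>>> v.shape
(17, 17)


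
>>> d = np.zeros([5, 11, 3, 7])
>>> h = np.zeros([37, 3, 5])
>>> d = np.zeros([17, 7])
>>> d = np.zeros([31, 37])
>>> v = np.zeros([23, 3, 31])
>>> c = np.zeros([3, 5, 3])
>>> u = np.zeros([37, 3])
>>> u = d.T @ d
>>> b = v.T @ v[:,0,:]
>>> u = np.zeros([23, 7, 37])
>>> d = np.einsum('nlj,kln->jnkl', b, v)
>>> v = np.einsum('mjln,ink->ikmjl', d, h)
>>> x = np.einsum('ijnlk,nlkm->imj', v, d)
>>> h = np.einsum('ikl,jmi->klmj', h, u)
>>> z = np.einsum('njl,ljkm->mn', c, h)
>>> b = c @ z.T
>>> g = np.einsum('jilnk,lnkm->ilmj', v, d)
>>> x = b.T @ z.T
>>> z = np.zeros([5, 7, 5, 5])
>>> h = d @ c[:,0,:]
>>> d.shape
(31, 31, 23, 3)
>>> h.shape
(31, 31, 23, 3)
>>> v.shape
(37, 5, 31, 31, 23)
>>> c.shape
(3, 5, 3)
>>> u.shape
(23, 7, 37)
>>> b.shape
(3, 5, 23)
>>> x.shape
(23, 5, 23)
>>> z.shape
(5, 7, 5, 5)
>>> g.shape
(5, 31, 3, 37)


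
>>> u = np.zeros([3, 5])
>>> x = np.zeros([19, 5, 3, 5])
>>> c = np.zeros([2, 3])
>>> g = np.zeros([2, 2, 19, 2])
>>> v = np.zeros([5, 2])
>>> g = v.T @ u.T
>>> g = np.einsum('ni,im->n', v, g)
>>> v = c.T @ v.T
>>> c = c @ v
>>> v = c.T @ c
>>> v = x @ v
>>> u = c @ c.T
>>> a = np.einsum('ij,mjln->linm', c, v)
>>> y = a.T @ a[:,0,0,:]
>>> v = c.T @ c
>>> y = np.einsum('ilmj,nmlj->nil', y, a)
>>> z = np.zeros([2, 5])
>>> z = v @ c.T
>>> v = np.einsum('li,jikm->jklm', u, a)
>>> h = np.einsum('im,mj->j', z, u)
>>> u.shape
(2, 2)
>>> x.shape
(19, 5, 3, 5)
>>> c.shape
(2, 5)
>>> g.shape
(5,)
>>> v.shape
(3, 5, 2, 19)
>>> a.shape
(3, 2, 5, 19)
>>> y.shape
(3, 19, 5)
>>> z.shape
(5, 2)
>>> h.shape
(2,)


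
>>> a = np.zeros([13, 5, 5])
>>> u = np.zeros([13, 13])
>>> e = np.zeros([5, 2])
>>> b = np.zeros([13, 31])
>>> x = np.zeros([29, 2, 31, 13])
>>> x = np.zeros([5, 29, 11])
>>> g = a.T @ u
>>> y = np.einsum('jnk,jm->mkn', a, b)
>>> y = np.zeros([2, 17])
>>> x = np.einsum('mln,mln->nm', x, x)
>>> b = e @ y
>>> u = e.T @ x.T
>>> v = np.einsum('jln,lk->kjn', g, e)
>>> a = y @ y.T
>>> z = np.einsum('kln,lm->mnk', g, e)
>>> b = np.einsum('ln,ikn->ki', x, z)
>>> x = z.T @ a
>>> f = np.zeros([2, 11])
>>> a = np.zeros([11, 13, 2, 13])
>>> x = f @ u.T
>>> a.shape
(11, 13, 2, 13)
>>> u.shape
(2, 11)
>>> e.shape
(5, 2)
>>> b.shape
(13, 2)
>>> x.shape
(2, 2)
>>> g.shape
(5, 5, 13)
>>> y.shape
(2, 17)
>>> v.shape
(2, 5, 13)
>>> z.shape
(2, 13, 5)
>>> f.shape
(2, 11)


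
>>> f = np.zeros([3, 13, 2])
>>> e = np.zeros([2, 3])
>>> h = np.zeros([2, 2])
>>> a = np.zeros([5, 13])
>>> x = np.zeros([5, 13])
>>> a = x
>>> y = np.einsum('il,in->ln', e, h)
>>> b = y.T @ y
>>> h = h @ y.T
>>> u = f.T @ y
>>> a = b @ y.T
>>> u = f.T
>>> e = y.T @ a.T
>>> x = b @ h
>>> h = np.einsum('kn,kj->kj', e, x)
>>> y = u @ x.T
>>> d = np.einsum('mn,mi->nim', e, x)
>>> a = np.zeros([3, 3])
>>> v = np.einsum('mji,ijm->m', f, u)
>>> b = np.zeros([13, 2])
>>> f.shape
(3, 13, 2)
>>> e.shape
(2, 2)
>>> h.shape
(2, 3)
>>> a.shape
(3, 3)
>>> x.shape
(2, 3)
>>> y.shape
(2, 13, 2)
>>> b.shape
(13, 2)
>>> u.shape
(2, 13, 3)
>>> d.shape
(2, 3, 2)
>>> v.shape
(3,)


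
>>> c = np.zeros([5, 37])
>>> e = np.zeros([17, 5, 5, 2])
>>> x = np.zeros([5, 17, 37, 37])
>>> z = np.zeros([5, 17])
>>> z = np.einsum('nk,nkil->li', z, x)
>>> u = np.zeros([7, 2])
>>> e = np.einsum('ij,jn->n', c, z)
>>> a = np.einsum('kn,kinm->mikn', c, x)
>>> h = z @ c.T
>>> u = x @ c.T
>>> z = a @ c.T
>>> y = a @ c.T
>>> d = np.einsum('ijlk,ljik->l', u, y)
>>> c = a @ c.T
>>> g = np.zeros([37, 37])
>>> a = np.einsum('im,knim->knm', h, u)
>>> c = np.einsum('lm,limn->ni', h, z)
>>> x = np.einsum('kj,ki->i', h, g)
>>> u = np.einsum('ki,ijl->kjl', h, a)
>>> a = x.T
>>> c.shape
(5, 17)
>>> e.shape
(37,)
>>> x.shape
(37,)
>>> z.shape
(37, 17, 5, 5)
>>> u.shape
(37, 17, 5)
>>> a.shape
(37,)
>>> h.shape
(37, 5)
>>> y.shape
(37, 17, 5, 5)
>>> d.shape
(37,)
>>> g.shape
(37, 37)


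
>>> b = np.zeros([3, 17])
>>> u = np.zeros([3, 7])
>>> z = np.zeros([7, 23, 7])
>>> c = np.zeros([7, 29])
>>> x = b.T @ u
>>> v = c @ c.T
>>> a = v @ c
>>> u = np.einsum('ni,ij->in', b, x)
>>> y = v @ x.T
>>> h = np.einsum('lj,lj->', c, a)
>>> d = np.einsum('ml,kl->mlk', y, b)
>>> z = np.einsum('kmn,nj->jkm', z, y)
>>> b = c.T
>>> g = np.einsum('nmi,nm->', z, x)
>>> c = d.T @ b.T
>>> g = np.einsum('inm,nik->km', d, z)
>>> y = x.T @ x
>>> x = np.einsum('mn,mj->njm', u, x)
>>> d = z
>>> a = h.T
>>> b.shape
(29, 7)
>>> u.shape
(17, 3)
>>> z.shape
(17, 7, 23)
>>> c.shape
(3, 17, 29)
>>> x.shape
(3, 7, 17)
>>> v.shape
(7, 7)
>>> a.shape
()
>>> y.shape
(7, 7)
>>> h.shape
()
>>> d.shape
(17, 7, 23)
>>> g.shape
(23, 3)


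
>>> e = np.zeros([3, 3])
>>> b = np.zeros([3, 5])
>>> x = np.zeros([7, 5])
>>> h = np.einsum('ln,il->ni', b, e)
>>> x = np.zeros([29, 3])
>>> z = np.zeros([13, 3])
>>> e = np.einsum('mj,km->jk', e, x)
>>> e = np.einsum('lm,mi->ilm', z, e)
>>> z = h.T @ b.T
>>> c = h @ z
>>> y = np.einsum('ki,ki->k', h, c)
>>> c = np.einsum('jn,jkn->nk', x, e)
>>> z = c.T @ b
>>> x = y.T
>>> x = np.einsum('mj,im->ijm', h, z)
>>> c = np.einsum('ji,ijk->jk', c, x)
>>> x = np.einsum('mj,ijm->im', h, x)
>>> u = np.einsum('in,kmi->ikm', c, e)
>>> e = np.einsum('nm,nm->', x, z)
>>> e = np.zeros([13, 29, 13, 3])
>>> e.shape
(13, 29, 13, 3)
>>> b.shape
(3, 5)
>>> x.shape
(13, 5)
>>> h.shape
(5, 3)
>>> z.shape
(13, 5)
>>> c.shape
(3, 5)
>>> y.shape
(5,)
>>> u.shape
(3, 29, 13)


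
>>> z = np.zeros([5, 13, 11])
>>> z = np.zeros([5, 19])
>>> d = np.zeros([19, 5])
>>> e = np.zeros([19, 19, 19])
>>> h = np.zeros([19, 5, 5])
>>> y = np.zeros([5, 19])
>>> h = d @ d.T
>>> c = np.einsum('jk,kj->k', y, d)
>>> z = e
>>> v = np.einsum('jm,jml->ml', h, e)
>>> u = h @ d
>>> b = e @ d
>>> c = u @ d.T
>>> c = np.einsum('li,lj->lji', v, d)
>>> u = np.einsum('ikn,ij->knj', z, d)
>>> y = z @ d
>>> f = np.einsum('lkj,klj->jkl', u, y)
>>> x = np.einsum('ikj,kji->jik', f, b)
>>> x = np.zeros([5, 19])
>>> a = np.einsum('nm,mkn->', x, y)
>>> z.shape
(19, 19, 19)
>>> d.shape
(19, 5)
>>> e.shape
(19, 19, 19)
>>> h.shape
(19, 19)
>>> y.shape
(19, 19, 5)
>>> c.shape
(19, 5, 19)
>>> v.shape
(19, 19)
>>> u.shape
(19, 19, 5)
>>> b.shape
(19, 19, 5)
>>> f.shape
(5, 19, 19)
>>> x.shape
(5, 19)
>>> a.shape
()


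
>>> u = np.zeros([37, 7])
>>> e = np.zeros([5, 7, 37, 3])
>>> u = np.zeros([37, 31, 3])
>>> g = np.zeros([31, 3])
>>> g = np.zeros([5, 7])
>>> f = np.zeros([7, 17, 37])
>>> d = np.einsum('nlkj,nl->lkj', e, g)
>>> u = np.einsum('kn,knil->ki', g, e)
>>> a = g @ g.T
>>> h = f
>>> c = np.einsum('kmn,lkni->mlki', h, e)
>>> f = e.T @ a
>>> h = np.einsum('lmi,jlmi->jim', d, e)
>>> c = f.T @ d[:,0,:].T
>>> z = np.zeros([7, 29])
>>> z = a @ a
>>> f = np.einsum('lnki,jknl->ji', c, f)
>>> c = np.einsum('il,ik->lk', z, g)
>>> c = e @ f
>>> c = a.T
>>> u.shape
(5, 37)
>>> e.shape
(5, 7, 37, 3)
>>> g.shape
(5, 7)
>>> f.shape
(3, 7)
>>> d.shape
(7, 37, 3)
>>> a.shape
(5, 5)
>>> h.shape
(5, 3, 37)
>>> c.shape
(5, 5)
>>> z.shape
(5, 5)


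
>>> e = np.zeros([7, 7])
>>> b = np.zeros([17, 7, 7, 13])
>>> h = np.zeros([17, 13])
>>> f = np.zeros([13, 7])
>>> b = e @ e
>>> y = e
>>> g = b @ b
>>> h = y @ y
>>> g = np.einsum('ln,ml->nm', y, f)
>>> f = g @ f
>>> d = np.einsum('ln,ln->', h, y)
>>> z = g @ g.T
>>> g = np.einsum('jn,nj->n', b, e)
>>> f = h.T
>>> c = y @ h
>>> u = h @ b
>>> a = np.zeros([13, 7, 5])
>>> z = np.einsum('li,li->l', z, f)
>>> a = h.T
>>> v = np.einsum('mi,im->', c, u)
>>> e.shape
(7, 7)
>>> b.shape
(7, 7)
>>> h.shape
(7, 7)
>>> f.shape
(7, 7)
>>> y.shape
(7, 7)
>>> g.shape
(7,)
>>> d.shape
()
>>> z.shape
(7,)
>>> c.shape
(7, 7)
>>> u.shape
(7, 7)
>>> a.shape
(7, 7)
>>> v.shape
()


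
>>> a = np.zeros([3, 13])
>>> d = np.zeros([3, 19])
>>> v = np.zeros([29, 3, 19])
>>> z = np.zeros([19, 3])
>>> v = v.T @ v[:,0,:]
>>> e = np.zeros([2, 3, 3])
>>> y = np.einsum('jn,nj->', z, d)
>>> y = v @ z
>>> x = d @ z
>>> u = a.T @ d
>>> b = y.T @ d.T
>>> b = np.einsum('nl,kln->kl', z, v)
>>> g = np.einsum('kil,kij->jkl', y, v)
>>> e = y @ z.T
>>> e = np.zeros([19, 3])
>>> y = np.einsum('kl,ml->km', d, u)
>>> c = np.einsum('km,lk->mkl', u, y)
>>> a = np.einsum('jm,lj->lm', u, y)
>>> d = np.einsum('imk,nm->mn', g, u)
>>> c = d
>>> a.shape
(3, 19)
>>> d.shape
(19, 13)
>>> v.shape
(19, 3, 19)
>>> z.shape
(19, 3)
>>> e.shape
(19, 3)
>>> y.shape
(3, 13)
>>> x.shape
(3, 3)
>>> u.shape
(13, 19)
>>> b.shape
(19, 3)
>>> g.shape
(19, 19, 3)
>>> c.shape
(19, 13)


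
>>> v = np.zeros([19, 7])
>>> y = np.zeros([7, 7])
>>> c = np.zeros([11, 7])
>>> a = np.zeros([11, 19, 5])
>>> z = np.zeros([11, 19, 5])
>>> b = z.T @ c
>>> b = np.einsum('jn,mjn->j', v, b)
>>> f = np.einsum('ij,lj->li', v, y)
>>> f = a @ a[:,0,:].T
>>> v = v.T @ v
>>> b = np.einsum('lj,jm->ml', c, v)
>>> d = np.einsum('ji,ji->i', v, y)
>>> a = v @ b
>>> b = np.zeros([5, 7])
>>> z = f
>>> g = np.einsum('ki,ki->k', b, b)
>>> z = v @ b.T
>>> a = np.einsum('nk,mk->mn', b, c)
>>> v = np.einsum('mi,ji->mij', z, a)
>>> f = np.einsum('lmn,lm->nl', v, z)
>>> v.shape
(7, 5, 11)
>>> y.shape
(7, 7)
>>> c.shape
(11, 7)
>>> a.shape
(11, 5)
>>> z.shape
(7, 5)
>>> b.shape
(5, 7)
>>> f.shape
(11, 7)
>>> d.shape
(7,)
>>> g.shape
(5,)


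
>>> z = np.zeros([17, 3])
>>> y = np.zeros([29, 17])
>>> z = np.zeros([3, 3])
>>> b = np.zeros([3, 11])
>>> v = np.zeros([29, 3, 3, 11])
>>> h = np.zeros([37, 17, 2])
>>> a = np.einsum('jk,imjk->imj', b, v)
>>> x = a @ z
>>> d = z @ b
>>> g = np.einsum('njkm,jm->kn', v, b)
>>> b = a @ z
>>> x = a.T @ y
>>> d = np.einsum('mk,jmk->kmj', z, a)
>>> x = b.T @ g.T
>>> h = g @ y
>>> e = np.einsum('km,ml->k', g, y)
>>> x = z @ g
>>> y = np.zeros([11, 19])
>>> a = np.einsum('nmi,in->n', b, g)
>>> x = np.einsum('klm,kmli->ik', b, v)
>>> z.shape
(3, 3)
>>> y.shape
(11, 19)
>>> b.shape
(29, 3, 3)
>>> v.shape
(29, 3, 3, 11)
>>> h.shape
(3, 17)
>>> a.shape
(29,)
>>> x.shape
(11, 29)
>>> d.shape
(3, 3, 29)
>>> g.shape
(3, 29)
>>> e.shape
(3,)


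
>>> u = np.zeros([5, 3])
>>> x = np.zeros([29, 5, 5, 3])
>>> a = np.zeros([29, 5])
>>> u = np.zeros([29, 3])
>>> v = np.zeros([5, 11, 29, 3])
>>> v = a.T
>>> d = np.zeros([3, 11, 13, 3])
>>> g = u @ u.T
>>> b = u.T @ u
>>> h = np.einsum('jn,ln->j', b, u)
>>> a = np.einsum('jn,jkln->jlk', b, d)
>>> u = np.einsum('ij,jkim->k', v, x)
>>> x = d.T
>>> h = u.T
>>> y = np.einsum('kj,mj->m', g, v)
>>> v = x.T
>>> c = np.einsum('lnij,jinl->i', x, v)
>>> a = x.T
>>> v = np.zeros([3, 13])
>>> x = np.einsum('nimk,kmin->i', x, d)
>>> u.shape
(5,)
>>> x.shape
(13,)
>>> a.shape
(3, 11, 13, 3)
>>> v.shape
(3, 13)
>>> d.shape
(3, 11, 13, 3)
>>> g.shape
(29, 29)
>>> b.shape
(3, 3)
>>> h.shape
(5,)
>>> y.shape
(5,)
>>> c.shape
(11,)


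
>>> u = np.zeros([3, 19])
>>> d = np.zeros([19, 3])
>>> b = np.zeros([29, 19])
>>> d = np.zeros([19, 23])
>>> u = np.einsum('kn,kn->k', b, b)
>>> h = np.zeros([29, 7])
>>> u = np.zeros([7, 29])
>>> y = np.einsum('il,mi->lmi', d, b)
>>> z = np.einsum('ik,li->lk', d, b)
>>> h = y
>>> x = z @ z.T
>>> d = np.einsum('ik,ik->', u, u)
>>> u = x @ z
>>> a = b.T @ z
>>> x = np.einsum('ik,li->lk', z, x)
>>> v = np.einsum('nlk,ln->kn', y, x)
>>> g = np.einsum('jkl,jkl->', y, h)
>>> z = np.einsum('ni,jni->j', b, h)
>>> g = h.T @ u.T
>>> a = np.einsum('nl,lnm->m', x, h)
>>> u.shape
(29, 23)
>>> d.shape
()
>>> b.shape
(29, 19)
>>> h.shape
(23, 29, 19)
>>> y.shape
(23, 29, 19)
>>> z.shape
(23,)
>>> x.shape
(29, 23)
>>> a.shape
(19,)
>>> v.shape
(19, 23)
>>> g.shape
(19, 29, 29)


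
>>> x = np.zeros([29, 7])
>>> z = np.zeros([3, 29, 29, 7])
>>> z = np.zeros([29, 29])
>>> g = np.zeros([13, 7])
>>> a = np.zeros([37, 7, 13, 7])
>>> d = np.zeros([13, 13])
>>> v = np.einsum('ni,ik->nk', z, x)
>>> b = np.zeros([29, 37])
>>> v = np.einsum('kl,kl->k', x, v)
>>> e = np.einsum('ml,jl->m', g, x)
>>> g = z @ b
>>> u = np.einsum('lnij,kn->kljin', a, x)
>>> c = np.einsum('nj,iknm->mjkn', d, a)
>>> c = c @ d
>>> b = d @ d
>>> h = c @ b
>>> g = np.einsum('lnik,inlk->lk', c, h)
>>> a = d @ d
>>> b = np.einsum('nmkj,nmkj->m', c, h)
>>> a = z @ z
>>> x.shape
(29, 7)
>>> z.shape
(29, 29)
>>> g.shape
(7, 13)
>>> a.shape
(29, 29)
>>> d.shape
(13, 13)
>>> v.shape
(29,)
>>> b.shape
(13,)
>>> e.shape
(13,)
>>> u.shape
(29, 37, 7, 13, 7)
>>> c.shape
(7, 13, 7, 13)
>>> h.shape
(7, 13, 7, 13)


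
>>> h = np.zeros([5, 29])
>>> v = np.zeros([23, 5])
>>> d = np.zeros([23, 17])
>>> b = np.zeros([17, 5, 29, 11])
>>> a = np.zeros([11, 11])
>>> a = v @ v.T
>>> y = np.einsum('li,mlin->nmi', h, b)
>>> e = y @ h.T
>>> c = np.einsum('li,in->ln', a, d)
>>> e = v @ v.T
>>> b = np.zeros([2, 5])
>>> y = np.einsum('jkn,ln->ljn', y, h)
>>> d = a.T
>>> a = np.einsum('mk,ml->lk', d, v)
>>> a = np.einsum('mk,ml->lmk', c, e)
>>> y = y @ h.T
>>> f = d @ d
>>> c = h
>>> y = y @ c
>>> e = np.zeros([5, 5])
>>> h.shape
(5, 29)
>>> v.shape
(23, 5)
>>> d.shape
(23, 23)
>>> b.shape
(2, 5)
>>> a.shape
(23, 23, 17)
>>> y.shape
(5, 11, 29)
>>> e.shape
(5, 5)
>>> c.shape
(5, 29)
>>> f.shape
(23, 23)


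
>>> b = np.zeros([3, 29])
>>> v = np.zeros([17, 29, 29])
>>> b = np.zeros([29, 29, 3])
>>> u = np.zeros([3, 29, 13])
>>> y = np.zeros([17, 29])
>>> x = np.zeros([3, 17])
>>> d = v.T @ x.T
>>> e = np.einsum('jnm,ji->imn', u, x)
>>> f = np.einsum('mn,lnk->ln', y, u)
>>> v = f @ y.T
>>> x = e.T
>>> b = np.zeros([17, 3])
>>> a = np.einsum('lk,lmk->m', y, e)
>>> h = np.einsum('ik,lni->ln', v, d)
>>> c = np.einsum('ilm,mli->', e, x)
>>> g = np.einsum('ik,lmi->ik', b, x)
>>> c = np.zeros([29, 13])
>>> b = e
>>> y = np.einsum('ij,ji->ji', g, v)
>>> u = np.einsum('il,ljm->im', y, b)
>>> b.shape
(17, 13, 29)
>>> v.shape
(3, 17)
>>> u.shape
(3, 29)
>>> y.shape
(3, 17)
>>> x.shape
(29, 13, 17)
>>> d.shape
(29, 29, 3)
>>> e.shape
(17, 13, 29)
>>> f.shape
(3, 29)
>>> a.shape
(13,)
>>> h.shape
(29, 29)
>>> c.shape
(29, 13)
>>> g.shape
(17, 3)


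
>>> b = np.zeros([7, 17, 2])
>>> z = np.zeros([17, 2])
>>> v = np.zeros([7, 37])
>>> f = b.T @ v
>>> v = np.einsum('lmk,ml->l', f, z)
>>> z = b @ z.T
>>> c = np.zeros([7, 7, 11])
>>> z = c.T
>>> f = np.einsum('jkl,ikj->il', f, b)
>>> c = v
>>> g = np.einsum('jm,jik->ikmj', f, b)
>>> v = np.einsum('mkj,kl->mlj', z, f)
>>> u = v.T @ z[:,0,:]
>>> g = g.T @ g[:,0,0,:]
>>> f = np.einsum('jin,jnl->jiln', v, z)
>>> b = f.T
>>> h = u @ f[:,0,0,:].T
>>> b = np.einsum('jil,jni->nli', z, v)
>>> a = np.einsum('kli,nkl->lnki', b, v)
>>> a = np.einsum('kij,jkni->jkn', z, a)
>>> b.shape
(37, 7, 7)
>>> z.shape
(11, 7, 7)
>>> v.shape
(11, 37, 7)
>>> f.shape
(11, 37, 7, 7)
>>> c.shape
(2,)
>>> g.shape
(7, 37, 2, 7)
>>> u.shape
(7, 37, 7)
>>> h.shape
(7, 37, 11)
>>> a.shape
(7, 11, 37)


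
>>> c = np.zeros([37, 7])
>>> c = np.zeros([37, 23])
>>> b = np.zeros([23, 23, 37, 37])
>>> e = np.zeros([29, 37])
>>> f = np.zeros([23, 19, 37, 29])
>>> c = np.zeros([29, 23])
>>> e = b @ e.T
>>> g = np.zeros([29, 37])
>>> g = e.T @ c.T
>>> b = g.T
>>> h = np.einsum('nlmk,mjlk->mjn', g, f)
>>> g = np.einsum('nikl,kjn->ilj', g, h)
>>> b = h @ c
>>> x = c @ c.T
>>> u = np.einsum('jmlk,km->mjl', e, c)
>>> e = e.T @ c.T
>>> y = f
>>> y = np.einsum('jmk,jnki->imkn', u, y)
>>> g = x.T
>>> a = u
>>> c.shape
(29, 23)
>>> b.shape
(23, 19, 23)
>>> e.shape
(29, 37, 23, 29)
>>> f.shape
(23, 19, 37, 29)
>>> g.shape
(29, 29)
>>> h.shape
(23, 19, 29)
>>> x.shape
(29, 29)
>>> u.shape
(23, 23, 37)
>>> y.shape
(29, 23, 37, 19)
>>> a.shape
(23, 23, 37)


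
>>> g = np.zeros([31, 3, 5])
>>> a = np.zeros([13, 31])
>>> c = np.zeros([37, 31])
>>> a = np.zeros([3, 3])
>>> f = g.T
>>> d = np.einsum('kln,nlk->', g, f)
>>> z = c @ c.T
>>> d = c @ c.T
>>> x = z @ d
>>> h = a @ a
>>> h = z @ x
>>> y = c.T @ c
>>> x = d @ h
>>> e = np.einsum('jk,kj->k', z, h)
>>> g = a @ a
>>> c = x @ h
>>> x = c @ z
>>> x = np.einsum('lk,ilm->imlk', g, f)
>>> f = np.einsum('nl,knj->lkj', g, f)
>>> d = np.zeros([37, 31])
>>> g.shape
(3, 3)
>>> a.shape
(3, 3)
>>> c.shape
(37, 37)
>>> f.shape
(3, 5, 31)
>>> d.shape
(37, 31)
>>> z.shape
(37, 37)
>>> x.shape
(5, 31, 3, 3)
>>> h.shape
(37, 37)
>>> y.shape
(31, 31)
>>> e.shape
(37,)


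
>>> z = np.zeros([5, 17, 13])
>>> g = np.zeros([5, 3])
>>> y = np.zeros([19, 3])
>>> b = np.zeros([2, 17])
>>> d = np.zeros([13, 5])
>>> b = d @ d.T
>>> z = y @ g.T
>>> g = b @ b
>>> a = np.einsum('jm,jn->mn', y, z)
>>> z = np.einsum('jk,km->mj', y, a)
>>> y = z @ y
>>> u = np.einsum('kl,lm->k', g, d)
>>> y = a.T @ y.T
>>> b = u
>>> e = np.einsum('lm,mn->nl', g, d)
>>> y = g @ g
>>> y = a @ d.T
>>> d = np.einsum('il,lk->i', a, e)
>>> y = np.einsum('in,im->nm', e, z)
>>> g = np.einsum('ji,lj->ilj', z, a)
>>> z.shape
(5, 19)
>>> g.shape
(19, 3, 5)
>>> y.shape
(13, 19)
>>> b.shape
(13,)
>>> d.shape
(3,)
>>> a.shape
(3, 5)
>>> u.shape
(13,)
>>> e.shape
(5, 13)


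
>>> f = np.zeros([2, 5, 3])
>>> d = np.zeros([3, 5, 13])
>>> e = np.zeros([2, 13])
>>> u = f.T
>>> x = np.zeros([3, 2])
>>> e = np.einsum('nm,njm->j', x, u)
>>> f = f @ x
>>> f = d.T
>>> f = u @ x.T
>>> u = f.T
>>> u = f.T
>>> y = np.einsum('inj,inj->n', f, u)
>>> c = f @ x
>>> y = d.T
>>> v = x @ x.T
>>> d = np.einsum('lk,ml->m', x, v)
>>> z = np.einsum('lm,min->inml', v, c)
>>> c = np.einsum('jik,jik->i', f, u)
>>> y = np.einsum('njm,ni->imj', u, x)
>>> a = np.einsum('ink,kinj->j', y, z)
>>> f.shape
(3, 5, 3)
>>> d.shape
(3,)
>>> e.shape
(5,)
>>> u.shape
(3, 5, 3)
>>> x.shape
(3, 2)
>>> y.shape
(2, 3, 5)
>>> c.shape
(5,)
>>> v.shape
(3, 3)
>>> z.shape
(5, 2, 3, 3)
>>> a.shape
(3,)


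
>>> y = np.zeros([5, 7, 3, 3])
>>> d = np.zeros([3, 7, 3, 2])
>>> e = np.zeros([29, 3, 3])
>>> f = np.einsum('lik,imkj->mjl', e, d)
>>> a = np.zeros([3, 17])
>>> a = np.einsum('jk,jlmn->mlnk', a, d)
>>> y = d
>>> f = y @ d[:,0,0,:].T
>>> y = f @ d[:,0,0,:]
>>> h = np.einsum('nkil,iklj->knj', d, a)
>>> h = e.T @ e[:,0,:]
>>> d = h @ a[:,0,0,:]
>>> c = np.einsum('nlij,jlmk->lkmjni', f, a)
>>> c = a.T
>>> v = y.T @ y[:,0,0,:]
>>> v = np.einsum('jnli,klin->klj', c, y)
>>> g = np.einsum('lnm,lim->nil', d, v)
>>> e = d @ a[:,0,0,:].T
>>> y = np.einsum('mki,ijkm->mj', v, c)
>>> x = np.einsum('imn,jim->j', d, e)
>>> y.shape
(3, 2)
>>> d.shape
(3, 3, 17)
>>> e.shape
(3, 3, 3)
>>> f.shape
(3, 7, 3, 3)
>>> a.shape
(3, 7, 2, 17)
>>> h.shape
(3, 3, 3)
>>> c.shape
(17, 2, 7, 3)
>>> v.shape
(3, 7, 17)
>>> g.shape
(3, 7, 3)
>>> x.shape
(3,)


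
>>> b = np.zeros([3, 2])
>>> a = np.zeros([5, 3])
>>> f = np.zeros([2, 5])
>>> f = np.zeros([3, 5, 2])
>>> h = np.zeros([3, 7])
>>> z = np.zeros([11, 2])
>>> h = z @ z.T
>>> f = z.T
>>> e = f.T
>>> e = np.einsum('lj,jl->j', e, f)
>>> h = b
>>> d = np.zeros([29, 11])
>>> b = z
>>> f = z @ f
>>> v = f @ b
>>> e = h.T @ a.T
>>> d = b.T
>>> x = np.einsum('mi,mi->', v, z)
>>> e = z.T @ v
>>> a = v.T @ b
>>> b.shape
(11, 2)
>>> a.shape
(2, 2)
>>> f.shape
(11, 11)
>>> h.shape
(3, 2)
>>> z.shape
(11, 2)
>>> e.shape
(2, 2)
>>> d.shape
(2, 11)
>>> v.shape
(11, 2)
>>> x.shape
()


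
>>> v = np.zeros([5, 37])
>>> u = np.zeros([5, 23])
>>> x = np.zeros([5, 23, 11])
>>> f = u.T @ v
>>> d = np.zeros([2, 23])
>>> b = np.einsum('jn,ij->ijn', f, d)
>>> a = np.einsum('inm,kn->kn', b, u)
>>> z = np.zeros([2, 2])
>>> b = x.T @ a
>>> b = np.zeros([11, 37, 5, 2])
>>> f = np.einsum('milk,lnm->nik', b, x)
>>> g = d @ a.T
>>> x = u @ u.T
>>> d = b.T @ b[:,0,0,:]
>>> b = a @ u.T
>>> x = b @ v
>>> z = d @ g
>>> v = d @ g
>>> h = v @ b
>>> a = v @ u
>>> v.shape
(2, 5, 37, 5)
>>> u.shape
(5, 23)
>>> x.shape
(5, 37)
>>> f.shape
(23, 37, 2)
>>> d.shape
(2, 5, 37, 2)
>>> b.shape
(5, 5)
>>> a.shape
(2, 5, 37, 23)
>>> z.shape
(2, 5, 37, 5)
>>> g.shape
(2, 5)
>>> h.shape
(2, 5, 37, 5)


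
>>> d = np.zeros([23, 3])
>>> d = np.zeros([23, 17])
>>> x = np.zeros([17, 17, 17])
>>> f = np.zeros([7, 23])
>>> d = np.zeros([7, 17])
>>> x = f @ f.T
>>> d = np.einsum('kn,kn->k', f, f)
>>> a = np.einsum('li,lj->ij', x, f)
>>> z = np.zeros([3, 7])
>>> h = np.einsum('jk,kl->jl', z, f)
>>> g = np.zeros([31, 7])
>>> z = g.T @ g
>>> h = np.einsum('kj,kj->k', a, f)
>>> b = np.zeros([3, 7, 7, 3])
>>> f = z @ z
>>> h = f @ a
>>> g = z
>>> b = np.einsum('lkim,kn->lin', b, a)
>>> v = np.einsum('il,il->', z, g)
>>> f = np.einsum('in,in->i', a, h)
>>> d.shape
(7,)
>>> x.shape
(7, 7)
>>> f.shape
(7,)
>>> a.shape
(7, 23)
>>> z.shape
(7, 7)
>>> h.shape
(7, 23)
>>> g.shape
(7, 7)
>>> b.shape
(3, 7, 23)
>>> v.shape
()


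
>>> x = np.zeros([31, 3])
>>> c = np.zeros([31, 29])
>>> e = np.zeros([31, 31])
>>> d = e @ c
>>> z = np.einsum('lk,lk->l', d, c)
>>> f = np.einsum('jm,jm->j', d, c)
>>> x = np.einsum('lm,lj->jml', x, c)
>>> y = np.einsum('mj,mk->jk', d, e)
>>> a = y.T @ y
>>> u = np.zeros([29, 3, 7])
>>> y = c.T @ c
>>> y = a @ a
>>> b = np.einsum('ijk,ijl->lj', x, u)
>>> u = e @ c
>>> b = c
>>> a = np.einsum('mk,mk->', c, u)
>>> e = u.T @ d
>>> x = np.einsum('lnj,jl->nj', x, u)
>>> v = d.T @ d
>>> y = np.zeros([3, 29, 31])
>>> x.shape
(3, 31)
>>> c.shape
(31, 29)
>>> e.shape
(29, 29)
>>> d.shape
(31, 29)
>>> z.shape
(31,)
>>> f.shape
(31,)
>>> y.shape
(3, 29, 31)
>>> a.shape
()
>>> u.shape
(31, 29)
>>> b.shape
(31, 29)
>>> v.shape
(29, 29)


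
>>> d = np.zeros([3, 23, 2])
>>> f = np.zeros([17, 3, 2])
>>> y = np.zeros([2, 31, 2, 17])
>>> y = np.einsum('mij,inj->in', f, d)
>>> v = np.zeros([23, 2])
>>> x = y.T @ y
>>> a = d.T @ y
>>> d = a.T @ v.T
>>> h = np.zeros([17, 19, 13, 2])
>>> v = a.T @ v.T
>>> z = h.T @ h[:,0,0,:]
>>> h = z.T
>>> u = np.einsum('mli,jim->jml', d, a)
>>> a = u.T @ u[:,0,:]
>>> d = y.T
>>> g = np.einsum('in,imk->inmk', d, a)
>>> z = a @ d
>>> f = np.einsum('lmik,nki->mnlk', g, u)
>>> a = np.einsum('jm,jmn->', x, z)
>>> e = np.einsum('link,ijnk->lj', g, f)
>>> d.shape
(23, 3)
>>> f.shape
(3, 2, 23, 23)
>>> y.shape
(3, 23)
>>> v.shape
(23, 23, 23)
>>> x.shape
(23, 23)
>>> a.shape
()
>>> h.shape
(2, 19, 13, 2)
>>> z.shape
(23, 23, 3)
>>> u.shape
(2, 23, 23)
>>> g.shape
(23, 3, 23, 23)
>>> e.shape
(23, 2)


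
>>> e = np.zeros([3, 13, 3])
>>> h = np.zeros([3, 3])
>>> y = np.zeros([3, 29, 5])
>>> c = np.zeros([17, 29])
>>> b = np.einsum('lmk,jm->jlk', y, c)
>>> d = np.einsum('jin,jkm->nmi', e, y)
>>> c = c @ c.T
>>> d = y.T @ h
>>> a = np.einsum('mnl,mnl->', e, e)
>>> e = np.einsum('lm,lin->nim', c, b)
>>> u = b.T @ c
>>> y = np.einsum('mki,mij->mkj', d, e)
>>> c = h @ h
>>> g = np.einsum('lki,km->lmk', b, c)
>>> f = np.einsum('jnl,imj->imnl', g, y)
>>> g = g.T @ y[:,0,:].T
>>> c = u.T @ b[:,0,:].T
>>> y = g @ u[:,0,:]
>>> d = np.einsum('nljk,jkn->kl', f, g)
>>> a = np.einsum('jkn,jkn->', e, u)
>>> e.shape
(5, 3, 17)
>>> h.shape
(3, 3)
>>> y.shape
(3, 3, 17)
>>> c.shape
(17, 3, 17)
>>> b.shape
(17, 3, 5)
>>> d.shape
(3, 29)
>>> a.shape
()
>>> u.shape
(5, 3, 17)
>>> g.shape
(3, 3, 5)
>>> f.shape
(5, 29, 3, 3)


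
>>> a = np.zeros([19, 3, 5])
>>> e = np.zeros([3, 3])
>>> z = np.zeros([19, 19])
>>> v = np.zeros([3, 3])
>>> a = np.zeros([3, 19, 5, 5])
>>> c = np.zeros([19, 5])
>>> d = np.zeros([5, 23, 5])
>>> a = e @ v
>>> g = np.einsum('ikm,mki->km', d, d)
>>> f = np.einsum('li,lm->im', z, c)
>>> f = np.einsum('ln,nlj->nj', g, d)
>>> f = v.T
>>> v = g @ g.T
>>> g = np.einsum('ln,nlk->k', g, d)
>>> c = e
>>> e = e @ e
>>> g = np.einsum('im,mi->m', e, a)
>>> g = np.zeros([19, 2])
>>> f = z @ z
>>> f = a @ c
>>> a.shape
(3, 3)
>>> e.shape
(3, 3)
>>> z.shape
(19, 19)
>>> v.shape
(23, 23)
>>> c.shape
(3, 3)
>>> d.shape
(5, 23, 5)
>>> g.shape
(19, 2)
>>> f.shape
(3, 3)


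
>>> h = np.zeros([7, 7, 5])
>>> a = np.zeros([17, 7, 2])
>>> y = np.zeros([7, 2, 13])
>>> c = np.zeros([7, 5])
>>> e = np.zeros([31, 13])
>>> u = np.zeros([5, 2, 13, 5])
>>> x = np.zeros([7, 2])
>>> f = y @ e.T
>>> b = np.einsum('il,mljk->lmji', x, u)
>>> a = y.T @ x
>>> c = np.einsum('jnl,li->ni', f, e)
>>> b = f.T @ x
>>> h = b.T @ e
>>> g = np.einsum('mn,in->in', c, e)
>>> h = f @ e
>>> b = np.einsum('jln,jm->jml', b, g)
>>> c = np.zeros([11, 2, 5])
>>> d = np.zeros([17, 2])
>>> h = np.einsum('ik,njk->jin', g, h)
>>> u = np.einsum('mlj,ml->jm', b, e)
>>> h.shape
(2, 31, 7)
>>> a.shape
(13, 2, 2)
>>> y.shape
(7, 2, 13)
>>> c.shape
(11, 2, 5)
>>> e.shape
(31, 13)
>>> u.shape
(2, 31)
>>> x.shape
(7, 2)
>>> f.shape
(7, 2, 31)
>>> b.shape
(31, 13, 2)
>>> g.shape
(31, 13)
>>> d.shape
(17, 2)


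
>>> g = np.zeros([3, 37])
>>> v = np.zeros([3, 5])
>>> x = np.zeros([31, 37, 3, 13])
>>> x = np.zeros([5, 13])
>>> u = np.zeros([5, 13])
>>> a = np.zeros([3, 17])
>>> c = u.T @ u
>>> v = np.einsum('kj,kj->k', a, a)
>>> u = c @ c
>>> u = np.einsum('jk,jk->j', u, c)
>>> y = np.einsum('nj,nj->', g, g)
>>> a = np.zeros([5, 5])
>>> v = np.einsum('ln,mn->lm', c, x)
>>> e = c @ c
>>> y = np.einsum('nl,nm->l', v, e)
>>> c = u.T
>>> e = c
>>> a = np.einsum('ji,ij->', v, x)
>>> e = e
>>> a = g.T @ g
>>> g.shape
(3, 37)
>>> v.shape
(13, 5)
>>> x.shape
(5, 13)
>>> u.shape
(13,)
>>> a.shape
(37, 37)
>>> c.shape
(13,)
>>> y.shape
(5,)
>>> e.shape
(13,)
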